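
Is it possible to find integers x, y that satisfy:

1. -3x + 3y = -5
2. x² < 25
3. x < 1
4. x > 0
No

Even the single constraint (-3x + 3y = -5) is infeasible over the integers.

  - -3x + 3y = -5: every term on the left is divisible by 3, so the LHS ≡ 0 (mod 3), but the RHS -5 is not — no integer solution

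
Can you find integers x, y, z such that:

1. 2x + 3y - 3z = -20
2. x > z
Yes

Take x = 2, y = -7, z = 1. Substituting into each constraint:
  (1) 2(2) + 3(-7) - 3(1) = -20 ✓
  (2) 2 > 1 ✓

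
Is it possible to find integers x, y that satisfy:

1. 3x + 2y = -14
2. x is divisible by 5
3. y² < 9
No

The full constraint system is jointly infeasible over the integers. Each constraint and what it forces:

  - 3x + 2y = -14: is a linear equation tying the variables together
  - x is divisible by 5: restricts x to multiples of 5
  - y² < 9: restricts y to |y| ≤ 2

The bounds confine y to {-2, -1, 0, 1, 2}. For each value, substitute into the equation:
  • y = -2: the equation gives 3x = -10, so x would not be an integer.
  • y = -1: the equation forces x = -4, but 5 does not divide -4.
  • y = 0: the equation gives 3x = -14, so x would not be an integer.
  • y = 1: the equation gives 3x = -16, so x would not be an integer.
  • y = 2: the equation forces x = -6, but 5 does not divide -6.
Every case fails, so no integer solution exists.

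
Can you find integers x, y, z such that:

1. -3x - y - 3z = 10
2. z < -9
Yes

Take x = 0, y = 20, z = -10. Substituting into each constraint:
  (1) -3(0) + (-20) - 3(-10) = 10 ✓
  (2) -10 < -9 ✓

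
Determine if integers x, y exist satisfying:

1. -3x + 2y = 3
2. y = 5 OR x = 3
Yes

Take x = 3, y = 6. Substituting into each constraint:
  (1) -3(3) + 2(6) = 3 ✓
  (2) x = 3, target 3 ✓ (second branch holds)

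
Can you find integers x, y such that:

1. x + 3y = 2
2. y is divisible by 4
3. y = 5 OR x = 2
Yes

Take x = 2, y = 0. Substituting into each constraint:
  (1) 2 + 3(0) = 2 ✓
  (2) 0 = 4 × 0, remainder 0 ✓
  (3) x = 2, target 2 ✓ (second branch holds)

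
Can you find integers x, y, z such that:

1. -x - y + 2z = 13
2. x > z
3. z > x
No

A contradictory subset is {x > z, z > x}. No integer assignment can satisfy these jointly:

  - x > z: bounds one variable relative to another variable
  - z > x: bounds one variable relative to another variable

Direct contradiction: x > z and z > x cannot both hold.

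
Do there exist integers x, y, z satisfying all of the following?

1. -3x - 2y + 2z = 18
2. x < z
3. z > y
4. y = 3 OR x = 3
Yes

Take x = 2, y = 3, z = 15. Substituting into each constraint:
  (1) -3(2) - 2(3) + 2(15) = 18 ✓
  (2) 2 < 15 ✓
  (3) 15 > 3 ✓
  (4) y = 3, target 3 ✓ (first branch holds)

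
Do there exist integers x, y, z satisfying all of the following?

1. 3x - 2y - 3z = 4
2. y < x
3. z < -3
Yes

Take x = -10, y = -11, z = -4. Substituting into each constraint:
  (1) 3(-10) - 2(-11) - 3(-4) = 4 ✓
  (2) -11 < -10 ✓
  (3) -4 < -3 ✓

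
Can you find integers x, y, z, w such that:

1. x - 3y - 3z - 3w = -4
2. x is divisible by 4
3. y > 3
Yes

Take x = 8, y = 4, z = -2, w = 2. Substituting into each constraint:
  (1) 8 - 3(4) - 3(-2) - 3(2) = -4 ✓
  (2) 8 = 4 × 2, remainder 0 ✓
  (3) 4 > 3 ✓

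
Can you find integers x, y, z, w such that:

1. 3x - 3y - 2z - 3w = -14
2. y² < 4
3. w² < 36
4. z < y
Yes

Take x = -7, y = 0, z = -2, w = -1. Substituting into each constraint:
  (1) 3(-7) - 3(0) - 2(-2) - 3(-1) = -14 ✓
  (2) y² = (0)² = 0, and 0 < 4 ✓
  (3) w² = (-1)² = 1, and 1 < 36 ✓
  (4) -2 < 0 ✓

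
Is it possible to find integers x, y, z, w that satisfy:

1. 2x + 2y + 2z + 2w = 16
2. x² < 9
Yes

Take x = 0, y = 8, z = 0, w = 0. Substituting into each constraint:
  (1) 2(0) + 2(8) + 2(0) + 2(0) = 16 ✓
  (2) x² = (0)² = 0, and 0 < 9 ✓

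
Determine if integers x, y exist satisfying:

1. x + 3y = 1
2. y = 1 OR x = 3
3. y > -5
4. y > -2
Yes

Take x = -2, y = 1. Substituting into each constraint:
  (1) (-2) + 3(1) = 1 ✓
  (2) y = 1, target 1 ✓ (first branch holds)
  (3) 1 > -5 ✓
  (4) 1 > -2 ✓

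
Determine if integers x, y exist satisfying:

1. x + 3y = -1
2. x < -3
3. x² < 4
No

A contradictory subset is {x < -3, x² < 4}. No integer assignment can satisfy these jointly:

  - x < -3: bounds one variable relative to a constant
  - x² < 4: restricts x to |x| ≤ 1

Direct contradiction: the bounds on x require x ≥ -1 and x ≤ -4 simultaneously, which is empty.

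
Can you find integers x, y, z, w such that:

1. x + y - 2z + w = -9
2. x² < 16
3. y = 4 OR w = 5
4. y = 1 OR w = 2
Yes

Take x = 1, y = 4, z = 8, w = 2. Substituting into each constraint:
  (1) 1 + 4 - 2(8) + 2 = -9 ✓
  (2) x² = (1)² = 1, and 1 < 16 ✓
  (3) y = 4, target 4 ✓ (first branch holds)
  (4) w = 2, target 2 ✓ (second branch holds)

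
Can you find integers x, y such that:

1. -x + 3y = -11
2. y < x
Yes

Take x = 11, y = 0. Substituting into each constraint:
  (1) (-11) + 3(0) = -11 ✓
  (2) 0 < 11 ✓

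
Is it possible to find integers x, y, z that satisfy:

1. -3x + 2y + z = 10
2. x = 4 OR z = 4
Yes

Take x = 0, y = 3, z = 4. Substituting into each constraint:
  (1) -3(0) + 2(3) + 4 = 10 ✓
  (2) z = 4, target 4 ✓ (second branch holds)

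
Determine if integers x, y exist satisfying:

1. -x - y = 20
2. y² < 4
Yes

Take x = -20, y = 0. Substituting into each constraint:
  (1) 20 + 0 = 20 ✓
  (2) y² = (0)² = 0, and 0 < 4 ✓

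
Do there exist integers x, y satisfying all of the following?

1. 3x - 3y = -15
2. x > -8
Yes

Take x = 0, y = 5. Substituting into each constraint:
  (1) 3(0) - 3(5) = -15 ✓
  (2) 0 > -8 ✓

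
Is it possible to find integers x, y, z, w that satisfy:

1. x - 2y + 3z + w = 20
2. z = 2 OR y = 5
Yes

Take x = 0, y = 0, z = 2, w = 14. Substituting into each constraint:
  (1) 0 - 2(0) + 3(2) + 14 = 20 ✓
  (2) z = 2, target 2 ✓ (first branch holds)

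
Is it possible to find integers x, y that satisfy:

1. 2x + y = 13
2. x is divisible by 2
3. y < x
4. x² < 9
No

A contradictory subset is {2x + y = 13, y < x, x² < 9}. No integer assignment can satisfy these jointly:

  - 2x + y = 13: is a linear equation tying the variables together
  - y < x: bounds one variable relative to another variable
  - x² < 9: restricts x to |x| ≤ 2

Propagating the comparison: y < x and x ≤ 2 give y ≤ 1. Range argument: with x ∈ [-2, 2], y ∈ [−∞, 1], the left side of the equation is at most 5, but the right side is 13 > 5. No integer solution exists.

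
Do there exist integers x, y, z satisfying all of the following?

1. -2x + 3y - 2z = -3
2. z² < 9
Yes

Take x = 3, y = 1, z = 0. Substituting into each constraint:
  (1) -2(3) + 3(1) - 2(0) = -3 ✓
  (2) z² = (0)² = 0, and 0 < 9 ✓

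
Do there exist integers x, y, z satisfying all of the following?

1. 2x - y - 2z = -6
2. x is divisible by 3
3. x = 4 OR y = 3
No

The full constraint system is jointly infeasible over the integers. Each constraint and what it forces:

  - 2x - y - 2z = -6: is a linear equation tying the variables together
  - x is divisible by 3: restricts x to multiples of 3
  - x = 4 OR y = 3: forces a choice: either x = 4 or y = 3

Split on the disjunction (x = 4 OR y = 3):
  • If x = 4: this contradicts the divisibility constraint — 4 is not a multiple of 3.
  • If y = 3: with y = 3, writing x = 3x', every remaining term of the linear equation is divisible by 2, so the left side is ≡ 0 (mod 2); but the right side -3 ≡ 1 (mod 2). No integers can satisfy it.
Both branches are infeasible, so the system has no integer solution.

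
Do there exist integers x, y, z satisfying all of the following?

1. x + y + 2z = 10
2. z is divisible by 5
Yes

Take x = 10, y = 0, z = 0. Substituting into each constraint:
  (1) 10 + 0 + 2(0) = 10 ✓
  (2) 0 = 5 × 0, remainder 0 ✓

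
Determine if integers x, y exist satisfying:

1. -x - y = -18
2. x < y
Yes

Take x = 8, y = 10. Substituting into each constraint:
  (1) (-8) + (-10) = -18 ✓
  (2) 8 < 10 ✓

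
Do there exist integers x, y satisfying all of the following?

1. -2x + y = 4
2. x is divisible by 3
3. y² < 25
Yes

Take x = 0, y = 4. Substituting into each constraint:
  (1) -2(0) + 4 = 4 ✓
  (2) 0 = 3 × 0, remainder 0 ✓
  (3) y² = (4)² = 16, and 16 < 25 ✓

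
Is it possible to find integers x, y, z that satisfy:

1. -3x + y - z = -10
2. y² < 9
Yes

Take x = 3, y = 0, z = 1. Substituting into each constraint:
  (1) -3(3) + 0 + (-1) = -10 ✓
  (2) y² = (0)² = 0, and 0 < 9 ✓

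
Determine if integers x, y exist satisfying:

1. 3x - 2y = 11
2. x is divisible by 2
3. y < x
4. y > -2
No

A contradictory subset is {3x - 2y = 11, x is divisible by 2}. No integer assignment can satisfy these jointly:

  - 3x - 2y = 11: is a linear equation tying the variables together
  - x is divisible by 2: restricts x to multiples of 2

Modular obstruction: writing x = 2x', every remaining term of the linear equation is divisible by 2, so the left side is ≡ 0 (mod 2); but the right side 11 ≡ 1 (mod 2). No integers can satisfy it.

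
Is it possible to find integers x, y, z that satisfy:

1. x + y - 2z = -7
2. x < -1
Yes

Take x = -7, y = 0, z = 0. Substituting into each constraint:
  (1) (-7) + 0 - 2(0) = -7 ✓
  (2) -7 < -1 ✓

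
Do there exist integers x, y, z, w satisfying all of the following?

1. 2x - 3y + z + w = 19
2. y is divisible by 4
Yes

Take x = 9, y = 0, z = 0, w = 1. Substituting into each constraint:
  (1) 2(9) - 3(0) + 0 + 1 = 19 ✓
  (2) 0 = 4 × 0, remainder 0 ✓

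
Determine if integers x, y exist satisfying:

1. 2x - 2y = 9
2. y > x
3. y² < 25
No

Even the single constraint (2x - 2y = 9) is infeasible over the integers.

  - 2x - 2y = 9: every term on the left is divisible by 2, so the LHS ≡ 0 (mod 2), but the RHS 9 is not — no integer solution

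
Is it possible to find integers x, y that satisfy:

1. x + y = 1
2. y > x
Yes

Take x = 0, y = 1. Substituting into each constraint:
  (1) 0 + 1 = 1 ✓
  (2) 1 > 0 ✓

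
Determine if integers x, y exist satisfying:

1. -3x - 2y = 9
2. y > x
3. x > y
No

A contradictory subset is {y > x, x > y}. No integer assignment can satisfy these jointly:

  - y > x: bounds one variable relative to another variable
  - x > y: bounds one variable relative to another variable

Direct contradiction: y > x and x > y cannot both hold.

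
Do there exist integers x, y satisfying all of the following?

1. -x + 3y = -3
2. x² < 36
Yes

Take x = 3, y = 0. Substituting into each constraint:
  (1) (-3) + 3(0) = -3 ✓
  (2) x² = (3)² = 9, and 9 < 36 ✓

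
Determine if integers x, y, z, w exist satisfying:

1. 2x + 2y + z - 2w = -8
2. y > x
Yes

Take x = -1, y = 0, z = -6, w = 0. Substituting into each constraint:
  (1) 2(-1) + 2(0) + (-6) - 2(0) = -8 ✓
  (2) 0 > -1 ✓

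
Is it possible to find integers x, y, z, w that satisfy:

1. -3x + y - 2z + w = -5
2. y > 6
Yes

Take x = 0, y = 7, z = 0, w = -12. Substituting into each constraint:
  (1) -3(0) + 7 - 2(0) + (-12) = -5 ✓
  (2) 7 > 6 ✓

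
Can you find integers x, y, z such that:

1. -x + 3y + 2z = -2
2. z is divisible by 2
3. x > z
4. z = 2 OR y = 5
Yes

Take x = 17, y = 5, z = 0. Substituting into each constraint:
  (1) (-17) + 3(5) + 2(0) = -2 ✓
  (2) 0 = 2 × 0, remainder 0 ✓
  (3) 17 > 0 ✓
  (4) y = 5, target 5 ✓ (second branch holds)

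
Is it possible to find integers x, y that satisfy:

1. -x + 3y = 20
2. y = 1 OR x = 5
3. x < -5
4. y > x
Yes

Take x = -17, y = 1. Substituting into each constraint:
  (1) 17 + 3(1) = 20 ✓
  (2) y = 1, target 1 ✓ (first branch holds)
  (3) -17 < -5 ✓
  (4) 1 > -17 ✓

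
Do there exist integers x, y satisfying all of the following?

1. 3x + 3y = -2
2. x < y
No

Even the single constraint (3x + 3y = -2) is infeasible over the integers.

  - 3x + 3y = -2: every term on the left is divisible by 3, so the LHS ≡ 0 (mod 3), but the RHS -2 is not — no integer solution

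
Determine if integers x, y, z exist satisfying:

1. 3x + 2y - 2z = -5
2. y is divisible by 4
Yes

Take x = 1, y = 0, z = 4. Substituting into each constraint:
  (1) 3(1) + 2(0) - 2(4) = -5 ✓
  (2) 0 = 4 × 0, remainder 0 ✓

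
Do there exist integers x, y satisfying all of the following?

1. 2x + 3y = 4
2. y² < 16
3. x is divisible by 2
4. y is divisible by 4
Yes

Take x = 2, y = 0. Substituting into each constraint:
  (1) 2(2) + 3(0) = 4 ✓
  (2) y² = (0)² = 0, and 0 < 16 ✓
  (3) 2 = 2 × 1, remainder 0 ✓
  (4) 0 = 4 × 0, remainder 0 ✓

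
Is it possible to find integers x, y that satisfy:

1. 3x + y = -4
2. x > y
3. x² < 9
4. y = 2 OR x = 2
Yes

Take x = 2, y = -10. Substituting into each constraint:
  (1) 3(2) + (-10) = -4 ✓
  (2) 2 > -10 ✓
  (3) x² = (2)² = 4, and 4 < 9 ✓
  (4) x = 2, target 2 ✓ (second branch holds)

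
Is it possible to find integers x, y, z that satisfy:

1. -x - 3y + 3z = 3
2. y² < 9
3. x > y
Yes

Take x = 3, y = 2, z = 4. Substituting into each constraint:
  (1) (-3) - 3(2) + 3(4) = 3 ✓
  (2) y² = (2)² = 4, and 4 < 9 ✓
  (3) 3 > 2 ✓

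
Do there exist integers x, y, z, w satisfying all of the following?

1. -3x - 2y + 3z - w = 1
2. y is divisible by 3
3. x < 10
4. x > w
Yes

Take x = 3, y = 0, z = 4, w = 2. Substituting into each constraint:
  (1) -3(3) - 2(0) + 3(4) + (-2) = 1 ✓
  (2) 0 = 3 × 0, remainder 0 ✓
  (3) 3 < 10 ✓
  (4) 3 > 2 ✓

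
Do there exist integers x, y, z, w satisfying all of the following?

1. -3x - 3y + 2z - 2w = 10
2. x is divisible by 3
Yes

Take x = 0, y = 0, z = 5, w = 0. Substituting into each constraint:
  (1) -3(0) - 3(0) + 2(5) - 2(0) = 10 ✓
  (2) 0 = 3 × 0, remainder 0 ✓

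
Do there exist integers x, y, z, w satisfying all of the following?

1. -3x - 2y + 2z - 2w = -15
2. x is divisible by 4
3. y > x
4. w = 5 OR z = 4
No

A contradictory subset is {-3x - 2y + 2z - 2w = -15, x is divisible by 4}. No integer assignment can satisfy these jointly:

  - -3x - 2y + 2z - 2w = -15: is a linear equation tying the variables together
  - x is divisible by 4: restricts x to multiples of 4

Modular obstruction: writing x = 4x', every remaining term of the linear equation is divisible by 2, so the left side is ≡ 0 (mod 2); but the right side -15 ≡ 1 (mod 2). No integers can satisfy it.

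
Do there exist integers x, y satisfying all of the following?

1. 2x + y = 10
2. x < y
Yes

Take x = 3, y = 4. Substituting into each constraint:
  (1) 2(3) + 4 = 10 ✓
  (2) 3 < 4 ✓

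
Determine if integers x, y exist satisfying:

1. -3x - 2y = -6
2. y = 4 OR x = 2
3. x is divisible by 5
No

The full constraint system is jointly infeasible over the integers. Each constraint and what it forces:

  - -3x - 2y = -6: is a linear equation tying the variables together
  - y = 4 OR x = 2: forces a choice: either y = 4 or x = 2
  - x is divisible by 5: restricts x to multiples of 5

Split on the disjunction (y = 4 OR x = 2):
  • If y = 4: with y = 4, writing x = 5x', every remaining term of the linear equation is divisible by 15, so the left side is ≡ 0 (mod 15); but the right side 2 ≡ 2 (mod 15). No integers can satisfy it.
  • If x = 2: this contradicts the divisibility constraint — 2 is not a multiple of 5.
Both branches are infeasible, so the system has no integer solution.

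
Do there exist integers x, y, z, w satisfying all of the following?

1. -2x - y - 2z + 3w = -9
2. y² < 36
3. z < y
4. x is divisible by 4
Yes

Take x = 0, y = 3, z = 0, w = -2. Substituting into each constraint:
  (1) -2(0) + (-3) - 2(0) + 3(-2) = -9 ✓
  (2) y² = (3)² = 9, and 9 < 36 ✓
  (3) 0 < 3 ✓
  (4) 0 = 4 × 0, remainder 0 ✓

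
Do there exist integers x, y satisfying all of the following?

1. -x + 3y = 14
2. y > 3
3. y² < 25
Yes

Take x = -2, y = 4. Substituting into each constraint:
  (1) 2 + 3(4) = 14 ✓
  (2) 4 > 3 ✓
  (3) y² = (4)² = 16, and 16 < 25 ✓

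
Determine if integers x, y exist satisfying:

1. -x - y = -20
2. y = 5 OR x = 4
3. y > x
Yes

Take x = 4, y = 16. Substituting into each constraint:
  (1) (-4) + (-16) = -20 ✓
  (2) x = 4, target 4 ✓ (second branch holds)
  (3) 16 > 4 ✓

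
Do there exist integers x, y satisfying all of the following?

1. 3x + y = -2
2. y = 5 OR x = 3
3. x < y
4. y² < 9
No

The full constraint system is jointly infeasible over the integers. Each constraint and what it forces:

  - 3x + y = -2: is a linear equation tying the variables together
  - y = 5 OR x = 3: forces a choice: either y = 5 or x = 3
  - x < y: bounds one variable relative to another variable
  - y² < 9: restricts y to |y| ≤ 2

Split on the disjunction (y = 5 OR x = 3):
  • If y = 5: this contradicts y² < 9, which requires |y| ≤ 2.
  • If x = 3: the equation forces y = -11, but y² < 9 requires |y| ≤ 2.
Both branches are infeasible, so the system has no integer solution.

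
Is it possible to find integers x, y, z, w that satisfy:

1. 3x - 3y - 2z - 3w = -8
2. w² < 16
Yes

Take x = 0, y = 2, z = 1, w = 0. Substituting into each constraint:
  (1) 3(0) - 3(2) - 2(1) - 3(0) = -8 ✓
  (2) w² = (0)² = 0, and 0 < 16 ✓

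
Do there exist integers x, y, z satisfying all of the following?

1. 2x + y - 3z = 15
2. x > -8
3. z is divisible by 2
Yes

Take x = 0, y = 15, z = 0. Substituting into each constraint:
  (1) 2(0) + 15 - 3(0) = 15 ✓
  (2) 0 > -8 ✓
  (3) 0 = 2 × 0, remainder 0 ✓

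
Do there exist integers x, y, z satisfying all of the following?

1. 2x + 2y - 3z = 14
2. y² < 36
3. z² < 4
Yes

Take x = 7, y = 0, z = 0. Substituting into each constraint:
  (1) 2(7) + 2(0) - 3(0) = 14 ✓
  (2) y² = (0)² = 0, and 0 < 36 ✓
  (3) z² = (0)² = 0, and 0 < 4 ✓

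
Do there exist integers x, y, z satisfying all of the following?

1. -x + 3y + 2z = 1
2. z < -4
Yes

Take x = -11, y = 0, z = -5. Substituting into each constraint:
  (1) 11 + 3(0) + 2(-5) = 1 ✓
  (2) -5 < -4 ✓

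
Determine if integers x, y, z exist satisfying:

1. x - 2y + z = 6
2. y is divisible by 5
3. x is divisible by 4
Yes

Take x = 0, y = 0, z = 6. Substituting into each constraint:
  (1) 0 - 2(0) + 6 = 6 ✓
  (2) 0 = 5 × 0, remainder 0 ✓
  (3) 0 = 4 × 0, remainder 0 ✓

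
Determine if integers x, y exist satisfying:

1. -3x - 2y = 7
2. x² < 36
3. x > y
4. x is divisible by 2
No

A contradictory subset is {-3x - 2y = 7, x is divisible by 2}. No integer assignment can satisfy these jointly:

  - -3x - 2y = 7: is a linear equation tying the variables together
  - x is divisible by 2: restricts x to multiples of 2

Modular obstruction: writing x = 2x', every remaining term of the linear equation is divisible by 2, so the left side is ≡ 0 (mod 2); but the right side 7 ≡ 1 (mod 2). No integers can satisfy it.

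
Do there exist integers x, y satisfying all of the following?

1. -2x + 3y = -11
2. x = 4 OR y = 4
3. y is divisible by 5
No

The full constraint system is jointly infeasible over the integers. Each constraint and what it forces:

  - -2x + 3y = -11: is a linear equation tying the variables together
  - x = 4 OR y = 4: forces a choice: either x = 4 or y = 4
  - y is divisible by 5: restricts y to multiples of 5

Split on the disjunction (x = 4 OR y = 4):
  • If x = 4: with x = 4, writing y = 5y', every remaining term of the linear equation is divisible by 15, so the left side is ≡ 0 (mod 15); but the right side -3 ≡ 12 (mod 15). No integers can satisfy it.
  • If y = 4: this contradicts the divisibility constraint — 4 is not a multiple of 5.
Both branches are infeasible, so the system has no integer solution.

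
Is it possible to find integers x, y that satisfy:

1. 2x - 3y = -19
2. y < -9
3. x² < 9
No

The full constraint system is jointly infeasible over the integers. Each constraint and what it forces:

  - 2x - 3y = -19: is a linear equation tying the variables together
  - y < -9: bounds one variable relative to a constant
  - x² < 9: restricts x to |x| ≤ 2

Range argument: with x ∈ [-2, 2], y ∈ [−∞, -10], the left side of the equation is at least 26, but the right side is -19 < 26. No integer solution exists.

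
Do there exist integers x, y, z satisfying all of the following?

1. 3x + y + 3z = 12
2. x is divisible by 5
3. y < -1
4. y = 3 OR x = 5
Yes

Take x = 5, y = -3, z = 0. Substituting into each constraint:
  (1) 3(5) + (-3) + 3(0) = 12 ✓
  (2) 5 = 5 × 1, remainder 0 ✓
  (3) -3 < -1 ✓
  (4) x = 5, target 5 ✓ (second branch holds)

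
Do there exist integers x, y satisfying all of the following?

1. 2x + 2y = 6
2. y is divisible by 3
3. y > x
Yes

Take x = 0, y = 3. Substituting into each constraint:
  (1) 2(0) + 2(3) = 6 ✓
  (2) 3 = 3 × 1, remainder 0 ✓
  (3) 3 > 0 ✓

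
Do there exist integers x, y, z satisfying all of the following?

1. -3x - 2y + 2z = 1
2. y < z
Yes

Take x = 1, y = -2, z = 0. Substituting into each constraint:
  (1) -3(1) - 2(-2) + 2(0) = 1 ✓
  (2) -2 < 0 ✓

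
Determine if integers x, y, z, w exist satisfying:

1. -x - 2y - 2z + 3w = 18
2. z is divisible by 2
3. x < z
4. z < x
No

A contradictory subset is {x < z, z < x}. No integer assignment can satisfy these jointly:

  - x < z: bounds one variable relative to another variable
  - z < x: bounds one variable relative to another variable

Direct contradiction: z > x and x > z cannot both hold.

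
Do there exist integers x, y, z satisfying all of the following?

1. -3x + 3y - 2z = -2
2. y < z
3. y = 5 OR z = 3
Yes

Take x = 1, y = 5, z = 7. Substituting into each constraint:
  (1) -3(1) + 3(5) - 2(7) = -2 ✓
  (2) 5 < 7 ✓
  (3) y = 5, target 5 ✓ (first branch holds)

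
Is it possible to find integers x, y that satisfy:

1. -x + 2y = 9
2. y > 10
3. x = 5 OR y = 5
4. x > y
No

A contradictory subset is {-x + 2y = 9, y > 10, x = 5 OR y = 5}. No integer assignment can satisfy these jointly:

  - -x + 2y = 9: is a linear equation tying the variables together
  - y > 10: bounds one variable relative to a constant
  - x = 5 OR y = 5: forces a choice: either x = 5 or y = 5

Split on the disjunction (x = 5 OR y = 5):
  • If x = 5: the equation forces y = 7, which contradicts the bound y ≥ 11.
  • If y = 5: this contradicts the bound y ≥ 11.
Both branches are infeasible, so the system has no integer solution.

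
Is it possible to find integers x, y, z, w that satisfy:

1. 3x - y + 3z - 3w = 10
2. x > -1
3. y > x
Yes

Take x = 1, y = 2, z = 3, w = 0. Substituting into each constraint:
  (1) 3(1) + (-2) + 3(3) - 3(0) = 10 ✓
  (2) 1 > -1 ✓
  (3) 2 > 1 ✓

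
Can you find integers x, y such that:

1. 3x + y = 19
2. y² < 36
Yes

Take x = 7, y = -2. Substituting into each constraint:
  (1) 3(7) + (-2) = 19 ✓
  (2) y² = (-2)² = 4, and 4 < 36 ✓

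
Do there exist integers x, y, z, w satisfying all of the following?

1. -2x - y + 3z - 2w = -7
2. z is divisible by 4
Yes

Take x = 3, y = 1, z = 0, w = 0. Substituting into each constraint:
  (1) -2(3) + (-1) + 3(0) - 2(0) = -7 ✓
  (2) 0 = 4 × 0, remainder 0 ✓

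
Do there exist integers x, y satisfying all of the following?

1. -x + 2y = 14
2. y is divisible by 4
Yes

Take x = -14, y = 0. Substituting into each constraint:
  (1) 14 + 2(0) = 14 ✓
  (2) 0 = 4 × 0, remainder 0 ✓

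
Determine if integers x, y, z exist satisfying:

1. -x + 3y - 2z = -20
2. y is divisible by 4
Yes

Take x = 20, y = 0, z = 0. Substituting into each constraint:
  (1) (-20) + 3(0) - 2(0) = -20 ✓
  (2) 0 = 4 × 0, remainder 0 ✓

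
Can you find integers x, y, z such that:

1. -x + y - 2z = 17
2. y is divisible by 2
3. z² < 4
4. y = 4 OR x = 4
Yes

Take x = -13, y = 4, z = 0. Substituting into each constraint:
  (1) 13 + 4 - 2(0) = 17 ✓
  (2) 4 = 2 × 2, remainder 0 ✓
  (3) z² = (0)² = 0, and 0 < 4 ✓
  (4) y = 4, target 4 ✓ (first branch holds)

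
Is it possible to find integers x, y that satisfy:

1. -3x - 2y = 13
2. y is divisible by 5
Yes

Take x = 9, y = -20. Substituting into each constraint:
  (1) -3(9) - 2(-20) = 13 ✓
  (2) -20 = 5 × -4, remainder 0 ✓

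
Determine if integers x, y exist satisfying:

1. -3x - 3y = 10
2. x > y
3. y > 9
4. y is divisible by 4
No

Even the single constraint (-3x - 3y = 10) is infeasible over the integers.

  - -3x - 3y = 10: every term on the left is divisible by 3, so the LHS ≡ 0 (mod 3), but the RHS 10 is not — no integer solution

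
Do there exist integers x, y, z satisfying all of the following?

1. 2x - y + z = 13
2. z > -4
Yes

Take x = 7, y = 1, z = 0. Substituting into each constraint:
  (1) 2(7) + (-1) + 0 = 13 ✓
  (2) 0 > -4 ✓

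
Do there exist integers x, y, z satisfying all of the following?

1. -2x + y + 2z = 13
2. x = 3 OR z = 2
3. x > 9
Yes

Take x = 10, y = 29, z = 2. Substituting into each constraint:
  (1) -2(10) + 29 + 2(2) = 13 ✓
  (2) z = 2, target 2 ✓ (second branch holds)
  (3) 10 > 9 ✓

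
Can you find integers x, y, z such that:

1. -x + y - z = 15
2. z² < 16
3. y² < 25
Yes

Take x = -16, y = -1, z = 0. Substituting into each constraint:
  (1) 16 + (-1) + 0 = 15 ✓
  (2) z² = (0)² = 0, and 0 < 16 ✓
  (3) y² = (-1)² = 1, and 1 < 25 ✓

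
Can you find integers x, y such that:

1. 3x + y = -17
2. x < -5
Yes

Take x = -6, y = 1. Substituting into each constraint:
  (1) 3(-6) + 1 = -17 ✓
  (2) -6 < -5 ✓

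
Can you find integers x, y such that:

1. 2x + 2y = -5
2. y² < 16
No

Even the single constraint (2x + 2y = -5) is infeasible over the integers.

  - 2x + 2y = -5: every term on the left is divisible by 2, so the LHS ≡ 0 (mod 2), but the RHS -5 is not — no integer solution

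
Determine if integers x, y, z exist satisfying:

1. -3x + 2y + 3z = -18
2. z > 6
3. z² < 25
No

A contradictory subset is {z > 6, z² < 25}. No integer assignment can satisfy these jointly:

  - z > 6: bounds one variable relative to a constant
  - z² < 25: restricts z to |z| ≤ 4

Direct contradiction: the bounds on z require z ≥ 7 and z ≤ 4 simultaneously, which is empty.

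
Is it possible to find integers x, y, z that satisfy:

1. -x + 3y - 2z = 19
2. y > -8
Yes

Take x = 0, y = 7, z = 1. Substituting into each constraint:
  (1) 0 + 3(7) - 2(1) = 19 ✓
  (2) 7 > -8 ✓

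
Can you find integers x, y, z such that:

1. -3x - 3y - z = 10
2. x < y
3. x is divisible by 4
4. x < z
Yes

Take x = -8, y = 7, z = -7. Substituting into each constraint:
  (1) -3(-8) - 3(7) + 7 = 10 ✓
  (2) -8 < 7 ✓
  (3) -8 = 4 × -2, remainder 0 ✓
  (4) -8 < -7 ✓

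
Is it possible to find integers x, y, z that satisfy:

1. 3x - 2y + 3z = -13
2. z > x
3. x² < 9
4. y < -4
No

The full constraint system is jointly infeasible over the integers. Each constraint and what it forces:

  - 3x - 2y + 3z = -13: is a linear equation tying the variables together
  - z > x: bounds one variable relative to another variable
  - x² < 9: restricts x to |x| ≤ 2
  - y < -4: bounds one variable relative to a constant

Propagating the comparison: z > x and x ≥ -2 give z ≥ -1. Range argument: with x ∈ [-2, 2], y ∈ [−∞, -5], z ∈ [-1, ∞], the left side of the equation is at least 1, but the right side is -13 < 1. No integer solution exists.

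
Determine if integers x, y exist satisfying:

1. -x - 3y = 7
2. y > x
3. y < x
No

A contradictory subset is {y > x, y < x}. No integer assignment can satisfy these jointly:

  - y > x: bounds one variable relative to another variable
  - y < x: bounds one variable relative to another variable

Direct contradiction: y > x and x > y cannot both hold.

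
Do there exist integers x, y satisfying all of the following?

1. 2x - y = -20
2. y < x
Yes

Take x = -21, y = -22. Substituting into each constraint:
  (1) 2(-21) + 22 = -20 ✓
  (2) -22 < -21 ✓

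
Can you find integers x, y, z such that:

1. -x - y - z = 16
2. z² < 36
Yes

Take x = -16, y = 0, z = 0. Substituting into each constraint:
  (1) 16 + 0 + 0 = 16 ✓
  (2) z² = (0)² = 0, and 0 < 36 ✓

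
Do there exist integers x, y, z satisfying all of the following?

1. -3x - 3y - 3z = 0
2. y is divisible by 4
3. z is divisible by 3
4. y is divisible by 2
Yes

Take x = 0, y = 0, z = 0. Substituting into each constraint:
  (1) -3(0) - 3(0) - 3(0) = 0 ✓
  (2) 0 = 4 × 0, remainder 0 ✓
  (3) 0 = 3 × 0, remainder 0 ✓
  (4) 0 = 2 × 0, remainder 0 ✓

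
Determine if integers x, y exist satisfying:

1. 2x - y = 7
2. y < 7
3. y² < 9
Yes

Take x = 4, y = 1. Substituting into each constraint:
  (1) 2(4) + (-1) = 7 ✓
  (2) 1 < 7 ✓
  (3) y² = (1)² = 1, and 1 < 9 ✓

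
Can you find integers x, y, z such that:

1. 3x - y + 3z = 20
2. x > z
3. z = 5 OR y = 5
Yes

Take x = 6, y = 13, z = 5. Substituting into each constraint:
  (1) 3(6) + (-13) + 3(5) = 20 ✓
  (2) 6 > 5 ✓
  (3) z = 5, target 5 ✓ (first branch holds)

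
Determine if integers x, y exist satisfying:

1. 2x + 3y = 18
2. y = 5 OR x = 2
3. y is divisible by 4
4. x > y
No

A contradictory subset is {2x + 3y = 18, y = 5 OR x = 2, x > y}. No integer assignment can satisfy these jointly:

  - 2x + 3y = 18: is a linear equation tying the variables together
  - y = 5 OR x = 2: forces a choice: either y = 5 or x = 2
  - x > y: bounds one variable relative to another variable

Split on the disjunction (y = 5 OR x = 2):
  • If y = 5: with y = 5, every remaining term of the linear equation is divisible by 2, so the left side is ≡ 0 (mod 2); but the right side 3 ≡ 1 (mod 2). No integers can satisfy it.
  • If x = 2: with x = 2, every remaining term of the linear equation is divisible by 3, so the left side is ≡ 0 (mod 3); but the right side 14 ≡ 2 (mod 3). No integers can satisfy it.
Both branches are infeasible, so the system has no integer solution.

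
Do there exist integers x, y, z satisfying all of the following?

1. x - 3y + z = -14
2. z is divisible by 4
Yes

Take x = -14, y = 0, z = 0. Substituting into each constraint:
  (1) (-14) - 3(0) + 0 = -14 ✓
  (2) 0 = 4 × 0, remainder 0 ✓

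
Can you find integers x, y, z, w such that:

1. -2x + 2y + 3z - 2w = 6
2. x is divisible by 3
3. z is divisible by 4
Yes

Take x = 0, y = 3, z = 0, w = 0. Substituting into each constraint:
  (1) -2(0) + 2(3) + 3(0) - 2(0) = 6 ✓
  (2) 0 = 3 × 0, remainder 0 ✓
  (3) 0 = 4 × 0, remainder 0 ✓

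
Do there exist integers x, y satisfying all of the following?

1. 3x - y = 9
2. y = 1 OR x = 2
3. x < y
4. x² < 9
No

A contradictory subset is {3x - y = 9, y = 1 OR x = 2, x < y}. No integer assignment can satisfy these jointly:

  - 3x - y = 9: is a linear equation tying the variables together
  - y = 1 OR x = 2: forces a choice: either y = 1 or x = 2
  - x < y: bounds one variable relative to another variable

Split on the disjunction (y = 1 OR x = 2):
  • If y = 1: with y = 1, every remaining term of the linear equation is divisible by 3, so the left side is ≡ 0 (mod 3); but the right side 10 ≡ 1 (mod 3). No integers can satisfy it.
  • If x = 2: the equation forces y = -3, giving (x, y) = (2, -3), which violates y > x.
Both branches are infeasible, so the system has no integer solution.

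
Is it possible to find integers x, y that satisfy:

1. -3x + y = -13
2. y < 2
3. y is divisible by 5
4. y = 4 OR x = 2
No

The full constraint system is jointly infeasible over the integers. Each constraint and what it forces:

  - -3x + y = -13: is a linear equation tying the variables together
  - y < 2: bounds one variable relative to a constant
  - y is divisible by 5: restricts y to multiples of 5
  - y = 4 OR x = 2: forces a choice: either y = 4 or x = 2

Split on the disjunction (y = 4 OR x = 2):
  • If y = 4: this contradicts the divisibility constraint — 4 is not a multiple of 5.
  • If x = 2: with x = 2, writing y = 5y', every remaining term of the linear equation is divisible by 5, so the left side is ≡ 0 (mod 5); but the right side -7 ≡ 3 (mod 5). No integers can satisfy it.
Both branches are infeasible, so the system has no integer solution.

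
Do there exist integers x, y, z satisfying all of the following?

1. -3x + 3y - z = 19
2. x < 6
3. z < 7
Yes

Take x = -7, y = 0, z = 2. Substituting into each constraint:
  (1) -3(-7) + 3(0) + (-2) = 19 ✓
  (2) -7 < 6 ✓
  (3) 2 < 7 ✓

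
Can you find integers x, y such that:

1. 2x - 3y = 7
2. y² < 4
Yes

Take x = 2, y = -1. Substituting into each constraint:
  (1) 2(2) - 3(-1) = 7 ✓
  (2) y² = (-1)² = 1, and 1 < 4 ✓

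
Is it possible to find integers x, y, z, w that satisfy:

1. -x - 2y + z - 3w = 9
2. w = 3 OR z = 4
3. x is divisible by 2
Yes

Take x = 0, y = -9, z = 0, w = 3. Substituting into each constraint:
  (1) 0 - 2(-9) + 0 - 3(3) = 9 ✓
  (2) w = 3, target 3 ✓ (first branch holds)
  (3) 0 = 2 × 0, remainder 0 ✓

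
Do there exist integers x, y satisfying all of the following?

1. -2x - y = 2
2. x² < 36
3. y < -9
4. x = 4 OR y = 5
Yes

Take x = 4, y = -10. Substituting into each constraint:
  (1) -2(4) + 10 = 2 ✓
  (2) x² = (4)² = 16, and 16 < 36 ✓
  (3) -10 < -9 ✓
  (4) x = 4, target 4 ✓ (first branch holds)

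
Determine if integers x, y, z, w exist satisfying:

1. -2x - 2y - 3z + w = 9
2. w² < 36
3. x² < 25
Yes

Take x = 0, y = 0, z = -3, w = 0. Substituting into each constraint:
  (1) -2(0) - 2(0) - 3(-3) + 0 = 9 ✓
  (2) w² = (0)² = 0, and 0 < 36 ✓
  (3) x² = (0)² = 0, and 0 < 25 ✓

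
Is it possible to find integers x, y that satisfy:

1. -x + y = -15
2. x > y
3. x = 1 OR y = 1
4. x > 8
Yes

Take x = 16, y = 1. Substituting into each constraint:
  (1) (-16) + 1 = -15 ✓
  (2) 16 > 1 ✓
  (3) y = 1, target 1 ✓ (second branch holds)
  (4) 16 > 8 ✓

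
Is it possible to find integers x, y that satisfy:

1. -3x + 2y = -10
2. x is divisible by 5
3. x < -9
Yes

Take x = -10, y = -20. Substituting into each constraint:
  (1) -3(-10) + 2(-20) = -10 ✓
  (2) -10 = 5 × -2, remainder 0 ✓
  (3) -10 < -9 ✓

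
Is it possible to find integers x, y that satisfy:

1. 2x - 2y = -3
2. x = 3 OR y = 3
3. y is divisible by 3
No

Even the single constraint (2x - 2y = -3) is infeasible over the integers.

  - 2x - 2y = -3: every term on the left is divisible by 2, so the LHS ≡ 0 (mod 2), but the RHS -3 is not — no integer solution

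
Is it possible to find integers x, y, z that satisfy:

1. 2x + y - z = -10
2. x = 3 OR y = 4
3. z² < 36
Yes

Take x = 3, y = -16, z = 0. Substituting into each constraint:
  (1) 2(3) + (-16) + 0 = -10 ✓
  (2) x = 3, target 3 ✓ (first branch holds)
  (3) z² = (0)² = 0, and 0 < 36 ✓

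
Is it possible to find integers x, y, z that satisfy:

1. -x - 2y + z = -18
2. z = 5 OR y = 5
Yes

Take x = 0, y = 5, z = -8. Substituting into each constraint:
  (1) 0 - 2(5) + (-8) = -18 ✓
  (2) y = 5, target 5 ✓ (second branch holds)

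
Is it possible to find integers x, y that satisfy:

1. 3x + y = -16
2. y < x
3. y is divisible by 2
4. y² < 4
No

A contradictory subset is {3x + y = -16, y < x, y² < 4}. No integer assignment can satisfy these jointly:

  - 3x + y = -16: is a linear equation tying the variables together
  - y < x: bounds one variable relative to another variable
  - y² < 4: restricts y to |y| ≤ 1

Propagating the comparison: x > y and y ≥ -1 give x ≥ 0. Range argument: with x ∈ [0, ∞], y ∈ [-1, 1], the left side of the equation is at least -1, but the right side is -16 < -1. No integer solution exists.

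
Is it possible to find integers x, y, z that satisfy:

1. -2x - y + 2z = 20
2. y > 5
Yes

Take x = -13, y = 6, z = 0. Substituting into each constraint:
  (1) -2(-13) + (-6) + 2(0) = 20 ✓
  (2) 6 > 5 ✓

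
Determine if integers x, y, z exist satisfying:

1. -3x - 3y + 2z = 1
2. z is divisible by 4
Yes

Take x = -1, y = 6, z = 8. Substituting into each constraint:
  (1) -3(-1) - 3(6) + 2(8) = 1 ✓
  (2) 8 = 4 × 2, remainder 0 ✓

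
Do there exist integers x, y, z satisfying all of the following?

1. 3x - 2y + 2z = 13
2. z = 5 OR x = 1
Yes

Take x = 1, y = 0, z = 5. Substituting into each constraint:
  (1) 3(1) - 2(0) + 2(5) = 13 ✓
  (2) z = 5, target 5 ✓ (first branch holds)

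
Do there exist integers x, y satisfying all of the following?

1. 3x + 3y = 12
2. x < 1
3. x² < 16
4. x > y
No

A contradictory subset is {3x + 3y = 12, x < 1, x > y}. No integer assignment can satisfy these jointly:

  - 3x + 3y = 12: is a linear equation tying the variables together
  - x < 1: bounds one variable relative to a constant
  - x > y: bounds one variable relative to another variable

Propagating the comparison: y < x and x ≤ 0 give y ≤ -1. Range argument: with x ∈ [−∞, 0], y ∈ [−∞, -1], the left side of the equation is at most -3, but the right side is 12 > -3. No integer solution exists.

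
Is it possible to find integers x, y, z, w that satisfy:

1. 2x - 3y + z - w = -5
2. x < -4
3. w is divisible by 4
Yes

Take x = -7, y = -3, z = 0, w = 0. Substituting into each constraint:
  (1) 2(-7) - 3(-3) + 0 + 0 = -5 ✓
  (2) -7 < -4 ✓
  (3) 0 = 4 × 0, remainder 0 ✓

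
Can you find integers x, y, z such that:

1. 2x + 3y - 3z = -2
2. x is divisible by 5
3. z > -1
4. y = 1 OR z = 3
Yes

Take x = 5, y = -1, z = 3. Substituting into each constraint:
  (1) 2(5) + 3(-1) - 3(3) = -2 ✓
  (2) 5 = 5 × 1, remainder 0 ✓
  (3) 3 > -1 ✓
  (4) z = 3, target 3 ✓ (second branch holds)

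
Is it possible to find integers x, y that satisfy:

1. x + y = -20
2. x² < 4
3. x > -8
Yes

Take x = 0, y = -20. Substituting into each constraint:
  (1) 0 + (-20) = -20 ✓
  (2) x² = (0)² = 0, and 0 < 4 ✓
  (3) 0 > -8 ✓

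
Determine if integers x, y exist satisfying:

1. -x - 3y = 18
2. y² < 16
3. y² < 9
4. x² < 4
No

A contradictory subset is {-x - 3y = 18, y² < 9, x² < 4}. No integer assignment can satisfy these jointly:

  - -x - 3y = 18: is a linear equation tying the variables together
  - y² < 9: restricts y to |y| ≤ 2
  - x² < 4: restricts x to |x| ≤ 1

Range argument: with x ∈ [-1, 1], y ∈ [-2, 2], the left side of the equation is at most 7, but the right side is 18 > 7. No integer solution exists.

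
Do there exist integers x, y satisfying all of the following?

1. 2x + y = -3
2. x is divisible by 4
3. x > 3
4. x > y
Yes

Take x = 4, y = -11. Substituting into each constraint:
  (1) 2(4) + (-11) = -3 ✓
  (2) 4 = 4 × 1, remainder 0 ✓
  (3) 4 > 3 ✓
  (4) 4 > -11 ✓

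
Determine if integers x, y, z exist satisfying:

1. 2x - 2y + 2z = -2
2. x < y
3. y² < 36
Yes

Take x = -1, y = 0, z = 0. Substituting into each constraint:
  (1) 2(-1) - 2(0) + 2(0) = -2 ✓
  (2) -1 < 0 ✓
  (3) y² = (0)² = 0, and 0 < 36 ✓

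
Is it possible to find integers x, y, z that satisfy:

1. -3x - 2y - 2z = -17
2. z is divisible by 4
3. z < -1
Yes

Take x = 1, y = 11, z = -4. Substituting into each constraint:
  (1) -3(1) - 2(11) - 2(-4) = -17 ✓
  (2) -4 = 4 × -1, remainder 0 ✓
  (3) -4 < -1 ✓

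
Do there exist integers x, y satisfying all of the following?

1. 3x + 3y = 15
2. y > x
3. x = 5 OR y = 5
Yes

Take x = 0, y = 5. Substituting into each constraint:
  (1) 3(0) + 3(5) = 15 ✓
  (2) 5 > 0 ✓
  (3) y = 5, target 5 ✓ (second branch holds)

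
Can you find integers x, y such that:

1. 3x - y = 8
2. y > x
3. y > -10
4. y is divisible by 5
Yes

Take x = 6, y = 10. Substituting into each constraint:
  (1) 3(6) + (-10) = 8 ✓
  (2) 10 > 6 ✓
  (3) 10 > -10 ✓
  (4) 10 = 5 × 2, remainder 0 ✓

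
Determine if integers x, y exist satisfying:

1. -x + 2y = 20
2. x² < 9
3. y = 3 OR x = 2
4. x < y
Yes

Take x = 2, y = 11. Substituting into each constraint:
  (1) (-2) + 2(11) = 20 ✓
  (2) x² = (2)² = 4, and 4 < 9 ✓
  (3) x = 2, target 2 ✓ (second branch holds)
  (4) 2 < 11 ✓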